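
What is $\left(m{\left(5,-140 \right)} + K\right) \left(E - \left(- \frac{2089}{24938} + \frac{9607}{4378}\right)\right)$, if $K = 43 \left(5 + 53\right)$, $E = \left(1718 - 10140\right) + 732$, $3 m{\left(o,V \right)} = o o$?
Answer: $- \frac{525373385563849}{27294641} \approx -1.9248 \cdot 10^{7}$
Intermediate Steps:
$m{\left(o,V \right)} = \frac{o^{2}}{3}$ ($m{\left(o,V \right)} = \frac{o o}{3} = \frac{o^{2}}{3}$)
$E = -7690$ ($E = -8422 + 732 = -7690$)
$K = 2494$ ($K = 43 \cdot 58 = 2494$)
$\left(m{\left(5,-140 \right)} + K\right) \left(E - \left(- \frac{2089}{24938} + \frac{9607}{4378}\right)\right) = \left(\frac{5^{2}}{3} + 2494\right) \left(-7690 - \left(- \frac{2089}{24938} + \frac{9607}{4378}\right)\right) = \left(\frac{1}{3} \cdot 25 + 2494\right) \left(-7690 - \frac{57608431}{27294641}\right) = \left(\frac{25}{3} + 2494\right) \left(-7690 + \left(\frac{2089}{24938} - \frac{9607}{4378}\right)\right) = \frac{7507 \left(-7690 - \frac{57608431}{27294641}\right)}{3} = \frac{7507}{3} \left(- \frac{209953397721}{27294641}\right) = - \frac{525373385563849}{27294641}$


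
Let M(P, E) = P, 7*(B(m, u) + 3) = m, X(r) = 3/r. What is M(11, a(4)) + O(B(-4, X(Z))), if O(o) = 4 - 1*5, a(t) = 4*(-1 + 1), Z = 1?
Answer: 10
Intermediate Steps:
B(m, u) = -3 + m/7
a(t) = 0 (a(t) = 4*0 = 0)
O(o) = -1 (O(o) = 4 - 5 = -1)
M(11, a(4)) + O(B(-4, X(Z))) = 11 - 1 = 10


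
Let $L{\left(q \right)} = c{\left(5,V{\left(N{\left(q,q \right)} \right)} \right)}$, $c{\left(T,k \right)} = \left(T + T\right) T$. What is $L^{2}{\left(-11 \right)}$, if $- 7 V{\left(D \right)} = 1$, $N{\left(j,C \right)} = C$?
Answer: $2500$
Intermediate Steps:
$V{\left(D \right)} = - \frac{1}{7}$ ($V{\left(D \right)} = \left(- \frac{1}{7}\right) 1 = - \frac{1}{7}$)
$c{\left(T,k \right)} = 2 T^{2}$ ($c{\left(T,k \right)} = 2 T T = 2 T^{2}$)
$L{\left(q \right)} = 50$ ($L{\left(q \right)} = 2 \cdot 5^{2} = 2 \cdot 25 = 50$)
$L^{2}{\left(-11 \right)} = 50^{2} = 2500$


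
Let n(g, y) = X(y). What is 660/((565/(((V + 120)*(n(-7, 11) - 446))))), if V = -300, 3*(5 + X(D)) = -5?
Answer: 10755360/113 ≈ 95180.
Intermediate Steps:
X(D) = -20/3 (X(D) = -5 + (1/3)*(-5) = -5 - 5/3 = -20/3)
n(g, y) = -20/3
660/((565/(((V + 120)*(n(-7, 11) - 446))))) = 660/((565/(((-300 + 120)*(-20/3 - 446))))) = 660/((565/((-180*(-1358/3))))) = 660/((565/81480)) = 660/((565*(1/81480))) = 660/(113/16296) = 660*(16296/113) = 10755360/113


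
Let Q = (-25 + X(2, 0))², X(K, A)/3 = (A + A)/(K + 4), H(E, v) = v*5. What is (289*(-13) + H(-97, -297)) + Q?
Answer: -4617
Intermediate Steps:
H(E, v) = 5*v
X(K, A) = 6*A/(4 + K) (X(K, A) = 3*((A + A)/(K + 4)) = 3*((2*A)/(4 + K)) = 3*(2*A/(4 + K)) = 6*A/(4 + K))
Q = 625 (Q = (-25 + 6*0/(4 + 2))² = (-25 + 6*0/6)² = (-25 + 6*0*(⅙))² = (-25 + 0)² = (-25)² = 625)
(289*(-13) + H(-97, -297)) + Q = (289*(-13) + 5*(-297)) + 625 = (-3757 - 1485) + 625 = -5242 + 625 = -4617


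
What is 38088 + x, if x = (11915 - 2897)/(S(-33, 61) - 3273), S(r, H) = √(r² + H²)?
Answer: 407806085358/10707719 - 9018*√4810/10707719 ≈ 38085.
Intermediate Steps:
S(r, H) = √(H² + r²)
x = 9018/(-3273 + √4810) (x = (11915 - 2897)/(√(61² + (-33)²) - 3273) = 9018/(√(3721 + 1089) - 3273) = 9018/(√4810 - 3273) = 9018/(-3273 + √4810) ≈ -2.8149)
38088 + x = 38088 + (-29515914/10707719 - 9018*√4810/10707719) = 407806085358/10707719 - 9018*√4810/10707719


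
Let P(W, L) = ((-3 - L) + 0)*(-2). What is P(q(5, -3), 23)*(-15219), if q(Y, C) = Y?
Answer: -791388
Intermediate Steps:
P(W, L) = 6 + 2*L (P(W, L) = (-3 - L)*(-2) = 6 + 2*L)
P(q(5, -3), 23)*(-15219) = (6 + 2*23)*(-15219) = (6 + 46)*(-15219) = 52*(-15219) = -791388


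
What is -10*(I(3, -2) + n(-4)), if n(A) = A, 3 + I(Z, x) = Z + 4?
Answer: 0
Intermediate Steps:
I(Z, x) = 1 + Z (I(Z, x) = -3 + (Z + 4) = -3 + (4 + Z) = 1 + Z)
-10*(I(3, -2) + n(-4)) = -10*((1 + 3) - 4) = -10*(4 - 4) = -10*0 = 0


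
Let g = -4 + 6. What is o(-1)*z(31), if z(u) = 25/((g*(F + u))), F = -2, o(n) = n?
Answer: -25/58 ≈ -0.43103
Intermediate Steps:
g = 2
z(u) = 25/(-4 + 2*u) (z(u) = 25/((2*(-2 + u))) = 25/(-4 + 2*u))
o(-1)*z(31) = -25/(2*(-2 + 31)) = -25/(2*29) = -1*25/58 = -25/58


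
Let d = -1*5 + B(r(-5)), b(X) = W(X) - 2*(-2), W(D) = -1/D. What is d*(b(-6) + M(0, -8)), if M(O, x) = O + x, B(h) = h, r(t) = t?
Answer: 115/3 ≈ 38.333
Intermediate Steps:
b(X) = 4 - 1/X (b(X) = -1/X - 2*(-2) = -1/X + 4 = 4 - 1/X)
d = -10 (d = -1*5 - 5 = -5 - 5 = -10)
d*(b(-6) + M(0, -8)) = -10*((4 - 1/(-6)) + (0 - 8)) = -10*((4 - 1*(-⅙)) - 8) = -10*((4 + ⅙) - 8) = -10*(25/6 - 8) = -10*(-23/6) = 115/3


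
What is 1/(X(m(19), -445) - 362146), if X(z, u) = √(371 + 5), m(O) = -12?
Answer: -181073/65574862470 - √94/65574862470 ≈ -2.7615e-6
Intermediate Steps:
X(z, u) = 2*√94 (X(z, u) = √376 = 2*√94)
1/(X(m(19), -445) - 362146) = 1/(2*√94 - 362146) = 1/(-362146 + 2*√94)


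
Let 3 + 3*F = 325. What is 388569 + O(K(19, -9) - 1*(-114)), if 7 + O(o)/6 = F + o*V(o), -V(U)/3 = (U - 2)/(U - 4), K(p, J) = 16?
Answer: 2707557/7 ≈ 3.8679e+5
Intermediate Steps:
F = 322/3 (F = -1 + (⅓)*325 = -1 + 325/3 = 322/3 ≈ 107.33)
V(U) = -3*(-2 + U)/(-4 + U) (V(U) = -3*(U - 2)/(U - 4) = -3*(-2 + U)/(-4 + U))
O(o) = 602 + 18*o*(2 - o)/(-4 + o) (O(o) = -42 + 6*(322/3 + o*(3*(2 - o)/(-4 + o))) = -42 + 6*(322/3 + 3*o*(2 - o)/(-4 + o)) = -42 + (644 + 18*o*(2 - o)/(-4 + o)) = 602 + 18*o*(2 - o)/(-4 + o))
388569 + O(K(19, -9) - 1*(-114)) = 388569 + 2*(-1204 - 9*(16 - 1*(-114))² + 319*(16 - 1*(-114)))/(-4 + (16 - 1*(-114))) = 388569 + 2*(-1204 - 9*(16 + 114)² + 319*(16 + 114))/(-4 + (16 + 114)) = 388569 + 2*(-1204 - 9*130² + 319*130)/(-4 + 130) = 388569 + 2*(-1204 - 9*16900 + 41470)/126 = 388569 + 2*(1/126)*(-1204 - 152100 + 41470) = 388569 + 2*(1/126)*(-111834) = 388569 - 12426/7 = 2707557/7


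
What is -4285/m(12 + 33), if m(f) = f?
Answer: -857/9 ≈ -95.222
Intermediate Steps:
-4285/m(12 + 33) = -4285/(12 + 33) = -4285/45 = -4285*1/45 = -857/9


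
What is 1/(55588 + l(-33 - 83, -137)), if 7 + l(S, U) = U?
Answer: 1/55444 ≈ 1.8036e-5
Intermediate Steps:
l(S, U) = -7 + U
1/(55588 + l(-33 - 83, -137)) = 1/(55588 + (-7 - 137)) = 1/(55588 - 144) = 1/55444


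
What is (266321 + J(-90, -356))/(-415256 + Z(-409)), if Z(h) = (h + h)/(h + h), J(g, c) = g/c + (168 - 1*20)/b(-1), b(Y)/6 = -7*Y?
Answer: -199104403/310444638 ≈ -0.64135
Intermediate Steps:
b(Y) = -42*Y (b(Y) = 6*(-7*Y) = -42*Y)
J(g, c) = 74/21 + g/c (J(g, c) = g/c + (168 - 1*20)/((-42*(-1))) = g/c + (168 - 20)/42 = g/c + 148*(1/42) = g/c + 74/21 = 74/21 + g/c)
Z(h) = 1 (Z(h) = (2*h)/((2*h)) = (2*h)*(1/(2*h)) = 1)
(266321 + J(-90, -356))/(-415256 + Z(-409)) = (266321 + (74/21 - 90/(-356)))/(-415256 + 1) = (266321 + (74/21 - 90*(-1/356)))/(-415255) = (266321 + (74/21 + 45/178))*(-1/415255) = (266321 + 14117/3738)*(-1/415255) = (995522015/3738)*(-1/415255) = -199104403/310444638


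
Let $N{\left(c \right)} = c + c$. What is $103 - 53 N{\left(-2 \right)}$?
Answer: $315$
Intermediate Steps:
$N{\left(c \right)} = 2 c$
$103 - 53 N{\left(-2 \right)} = 103 - 53 \cdot 2 \left(-2\right) = 103 - -212 = 103 + 212 = 315$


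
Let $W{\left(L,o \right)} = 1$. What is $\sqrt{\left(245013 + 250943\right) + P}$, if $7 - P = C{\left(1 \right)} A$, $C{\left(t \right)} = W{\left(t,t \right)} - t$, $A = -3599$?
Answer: $9 \sqrt{6123} \approx 704.25$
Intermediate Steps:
$C{\left(t \right)} = 1 - t$
$P = 7$ ($P = 7 - \left(1 - 1\right) \left(-3599\right) = 7 - 0 \left(-3599\right) = 7 - 0 = 7 + 0 = 7$)
$\sqrt{\left(245013 + 250943\right) + P} = \sqrt{\left(245013 + 250943\right) + 7} = \sqrt{495956 + 7} = \sqrt{495963} = 9 \sqrt{6123}$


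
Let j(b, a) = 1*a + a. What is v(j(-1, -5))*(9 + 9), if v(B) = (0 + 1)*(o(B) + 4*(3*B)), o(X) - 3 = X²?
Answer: -306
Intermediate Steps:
o(X) = 3 + X²
j(b, a) = 2*a (j(b, a) = a + a = 2*a)
v(B) = 3 + B² + 12*B (v(B) = (0 + 1)*((3 + B²) + 4*(3*B)) = 1*((3 + B²) + 12*B) = 1*(3 + B² + 12*B) = 3 + B² + 12*B)
v(j(-1, -5))*(9 + 9) = (3 + (2*(-5))² + 12*(2*(-5)))*(9 + 9) = (3 + (-10)² + 12*(-10))*18 = (3 + 100 - 120)*18 = -17*18 = -306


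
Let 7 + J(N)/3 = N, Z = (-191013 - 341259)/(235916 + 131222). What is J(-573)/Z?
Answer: 26617505/22178 ≈ 1200.2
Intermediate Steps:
Z = -266136/183569 (Z = -532272/367138 = -532272*1/367138 = -266136/183569 ≈ -1.4498)
J(N) = -21 + 3*N
J(-573)/Z = (-21 + 3*(-573))/(-266136/183569) = (-21 - 1719)*(-183569/266136) = -1740*(-183569/266136) = 26617505/22178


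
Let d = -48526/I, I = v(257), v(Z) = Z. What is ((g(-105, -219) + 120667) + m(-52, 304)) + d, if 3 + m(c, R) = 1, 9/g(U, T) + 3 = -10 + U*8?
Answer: 26410906974/219221 ≈ 1.2048e+5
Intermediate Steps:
I = 257
g(U, T) = 9/(-13 + 8*U) (g(U, T) = 9/(-3 + (-10 + U*8)) = 9/(-3 + (-10 + 8*U)) = 9/(-13 + 8*U))
m(c, R) = -2 (m(c, R) = -3 + 1 = -2)
d = -48526/257 ≈ -188.82
((g(-105, -219) + 120667) + m(-52, 304)) + d = ((9/(-13 + 8*(-105)) + 120667) - 2) - 48526/257 = ((9/(-13 - 840) + 120667) - 2) - 48526/257 = ((9/(-853) + 120667) - 2) - 48526/257 = ((9*(-1/853) + 120667) - 2) - 48526/257 = ((-9/853 + 120667) - 2) - 48526/257 = (102928942/853 - 2) - 48526/257 = 102927236/853 - 48526/257 = 26410906974/219221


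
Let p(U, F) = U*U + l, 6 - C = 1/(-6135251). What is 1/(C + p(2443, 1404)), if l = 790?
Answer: 6135251/36621589305296 ≈ 1.6753e-7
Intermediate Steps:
C = 36811507/6135251 (C = 6 - 1/(-6135251) = 6 - 1*(-1/6135251) = 6 + 1/6135251 = 36811507/6135251 ≈ 6.0000)
p(U, F) = 790 + U² (p(U, F) = U*U + 790 = U² + 790 = 790 + U²)
1/(C + p(2443, 1404)) = 1/(36811507/6135251 + (790 + 2443²)) = 1/(36811507/6135251 + (790 + 5968249)) = 1/(36811507/6135251 + 5969039) = 1/(36621589305296/6135251) = 6135251/36621589305296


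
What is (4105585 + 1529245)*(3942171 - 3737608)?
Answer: 1152677729290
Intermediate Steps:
(4105585 + 1529245)*(3942171 - 3737608) = 5634830*204563 = 1152677729290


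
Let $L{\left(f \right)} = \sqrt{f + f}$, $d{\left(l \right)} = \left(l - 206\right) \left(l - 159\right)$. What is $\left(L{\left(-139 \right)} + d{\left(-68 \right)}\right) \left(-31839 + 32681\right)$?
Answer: $52370716 + 842 i \sqrt{278} \approx 5.2371 \cdot 10^{7} + 14039.0 i$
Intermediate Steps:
$d{\left(l \right)} = \left(-206 + l\right) \left(-159 + l\right)$
$L{\left(f \right)} = \sqrt{2} \sqrt{f}$ ($L{\left(f \right)} = \sqrt{2 f} = \sqrt{2} \sqrt{f}$)
$\left(L{\left(-139 \right)} + d{\left(-68 \right)}\right) \left(-31839 + 32681\right) = \left(\sqrt{2} \sqrt{-139} + \left(32754 + \left(-68\right)^{2} - -24820\right)\right) \left(-31839 + 32681\right) = \left(\sqrt{2} i \sqrt{139} + \left(32754 + 4624 + 24820\right)\right) 842 = \left(i \sqrt{278} + 62198\right) 842 = \left(62198 + i \sqrt{278}\right) 842 = 52370716 + 842 i \sqrt{278}$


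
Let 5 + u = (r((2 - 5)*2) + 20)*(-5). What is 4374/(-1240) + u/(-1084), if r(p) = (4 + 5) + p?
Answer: -574077/168020 ≈ -3.4167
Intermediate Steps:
r(p) = 9 + p
u = -120 (u = -5 + ((9 + (2 - 5)*2) + 20)*(-5) = -5 + ((9 - 3*2) + 20)*(-5) = -5 + ((9 - 6) + 20)*(-5) = -5 + (3 + 20)*(-5) = -5 + 23*(-5) = -5 - 115 = -120)
4374/(-1240) + u/(-1084) = 4374/(-1240) - 120/(-1084) = 4374*(-1/1240) - 120*(-1/1084) = -2187/620 + 30/271 = -574077/168020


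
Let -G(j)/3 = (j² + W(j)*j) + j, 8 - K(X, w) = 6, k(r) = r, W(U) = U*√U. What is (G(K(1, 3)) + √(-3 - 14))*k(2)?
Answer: -36 - 24*√2 + 2*I*√17 ≈ -69.941 + 8.2462*I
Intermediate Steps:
W(U) = U^(3/2)
K(X, w) = 2 (K(X, w) = 8 - 1*6 = 8 - 6 = 2)
G(j) = -3*j - 3*j² - 3*j^(5/2) (G(j) = -3*((j² + j^(3/2)*j) + j) = -3*((j² + j^(5/2)) + j) = -3*(j + j² + j^(5/2)) = -3*j - 3*j² - 3*j^(5/2))
(G(K(1, 3)) + √(-3 - 14))*k(2) = (-3*2*(1 + 2 + 2^(3/2)) + √(-3 - 14))*2 = (-3*2*(1 + 2 + 2*√2) + √(-17))*2 = (-3*2*(3 + 2*√2) + I*√17)*2 = ((-18 - 12*√2) + I*√17)*2 = (-18 - 12*√2 + I*√17)*2 = -36 - 24*√2 + 2*I*√17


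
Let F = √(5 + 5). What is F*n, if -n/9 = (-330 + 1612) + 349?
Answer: -14679*√10 ≈ -46419.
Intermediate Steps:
F = √10 ≈ 3.1623
n = -14679 (n = -9*((-330 + 1612) + 349) = -9*(1282 + 349) = -9*1631 = -14679)
F*n = √10*(-14679) = -14679*√10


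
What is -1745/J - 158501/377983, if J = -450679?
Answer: -70773491844/170349000457 ≈ -0.41546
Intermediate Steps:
-1745/J - 158501/377983 = -1745/(-450679) - 158501/377983 = -1745*(-1/450679) - 158501*1/377983 = 1745/450679 - 158501/377983 = -70773491844/170349000457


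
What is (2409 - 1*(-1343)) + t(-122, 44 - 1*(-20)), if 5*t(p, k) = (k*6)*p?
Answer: -28088/5 ≈ -5617.6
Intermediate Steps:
t(p, k) = 6*k*p/5 (t(p, k) = ((k*6)*p)/5 = ((6*k)*p)/5 = (6*k*p)/5 = 6*k*p/5)
(2409 - 1*(-1343)) + t(-122, 44 - 1*(-20)) = (2409 - 1*(-1343)) + (6/5)*(44 - 1*(-20))*(-122) = (2409 + 1343) + (6/5)*(44 + 20)*(-122) = 3752 + (6/5)*64*(-122) = 3752 - 46848/5 = -28088/5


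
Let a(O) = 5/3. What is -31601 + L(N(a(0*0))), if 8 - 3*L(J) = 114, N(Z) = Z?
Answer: -94909/3 ≈ -31636.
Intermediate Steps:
a(O) = 5/3 (a(O) = 5*(⅓) = 5/3)
L(J) = -106/3 (L(J) = 8/3 - ⅓*114 = 8/3 - 38 = -106/3)
-31601 + L(N(a(0*0))) = -31601 - 106/3 = -94909/3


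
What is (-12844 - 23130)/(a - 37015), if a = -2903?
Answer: 17987/19959 ≈ 0.90120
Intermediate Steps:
(-12844 - 23130)/(a - 37015) = (-12844 - 23130)/(-2903 - 37015) = -35974/(-39918) = -35974*(-1/39918) = 17987/19959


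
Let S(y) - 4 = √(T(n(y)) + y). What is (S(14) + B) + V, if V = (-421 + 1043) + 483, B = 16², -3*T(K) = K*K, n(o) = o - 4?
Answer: 1365 + I*√174/3 ≈ 1365.0 + 4.397*I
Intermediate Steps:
n(o) = -4 + o
T(K) = -K²/3 (T(K) = -K*K/3 = -K²/3)
B = 256
S(y) = 4 + √(y - (-4 + y)²/3) (S(y) = 4 + √(-(-4 + y)²/3 + y) = 4 + √(y - (-4 + y)²/3))
V = 1105 (V = 622 + 483 = 1105)
(S(14) + B) + V = ((4 + √(-3*(-4 + 14)² + 9*14)/3) + 256) + 1105 = ((4 + √(-3*10² + 126)/3) + 256) + 1105 = ((4 + √(-3*100 + 126)/3) + 256) + 1105 = ((4 + √(-300 + 126)/3) + 256) + 1105 = ((4 + √(-174)/3) + 256) + 1105 = ((4 + (I*√174)/3) + 256) + 1105 = ((4 + I*√174/3) + 256) + 1105 = (260 + I*√174/3) + 1105 = 1365 + I*√174/3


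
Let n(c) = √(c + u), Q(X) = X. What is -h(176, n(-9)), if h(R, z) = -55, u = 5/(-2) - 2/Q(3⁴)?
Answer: 55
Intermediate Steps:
u = -409/162 (u = 5/(-2) - 2/(3⁴) = 5*(-½) - 2/81 = -5/2 - 2*1/81 = -5/2 - 2/81 = -409/162 ≈ -2.5247)
n(c) = √(-409/162 + c) (n(c) = √(c - 409/162) = √(-409/162 + c))
-h(176, n(-9)) = -1*(-55) = 55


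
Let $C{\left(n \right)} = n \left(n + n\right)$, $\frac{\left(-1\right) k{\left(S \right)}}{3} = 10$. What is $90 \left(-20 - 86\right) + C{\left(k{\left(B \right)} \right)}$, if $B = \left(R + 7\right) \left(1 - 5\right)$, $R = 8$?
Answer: $-7740$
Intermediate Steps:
$B = -60$ ($B = \left(8 + 7\right) \left(1 - 5\right) = 15 \left(-4\right) = -60$)
$k{\left(S \right)} = -30$ ($k{\left(S \right)} = \left(-3\right) 10 = -30$)
$C{\left(n \right)} = 2 n^{2}$ ($C{\left(n \right)} = n 2 n = 2 n^{2}$)
$90 \left(-20 - 86\right) + C{\left(k{\left(B \right)} \right)} = 90 \left(-20 - 86\right) + 2 \left(-30\right)^{2} = 90 \left(-106\right) + 2 \cdot 900 = -9540 + 1800 = -7740$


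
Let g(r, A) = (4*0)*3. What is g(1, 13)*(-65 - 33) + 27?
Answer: 27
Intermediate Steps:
g(r, A) = 0 (g(r, A) = 0*3 = 0)
g(1, 13)*(-65 - 33) + 27 = 0*(-65 - 33) + 27 = 0*(-98) + 27 = 0 + 27 = 27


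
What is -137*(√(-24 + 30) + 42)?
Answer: -5754 - 137*√6 ≈ -6089.6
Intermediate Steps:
-137*(√(-24 + 30) + 42) = -137*(√6 + 42) = -137*(42 + √6) = -5754 - 137*√6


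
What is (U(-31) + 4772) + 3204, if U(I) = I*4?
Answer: 7852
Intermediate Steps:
U(I) = 4*I
(U(-31) + 4772) + 3204 = (4*(-31) + 4772) + 3204 = (-124 + 4772) + 3204 = 4648 + 3204 = 7852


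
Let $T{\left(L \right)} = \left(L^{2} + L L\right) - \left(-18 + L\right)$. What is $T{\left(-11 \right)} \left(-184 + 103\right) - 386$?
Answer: $-22337$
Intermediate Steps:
$T{\left(L \right)} = 18 - L + 2 L^{2}$ ($T{\left(L \right)} = \left(L^{2} + L^{2}\right) - \left(-18 + L\right) = 2 L^{2} - \left(-18 + L\right) = 18 - L + 2 L^{2}$)
$T{\left(-11 \right)} \left(-184 + 103\right) - 386 = \left(18 - -11 + 2 \left(-11\right)^{2}\right) \left(-184 + 103\right) - 386 = \left(18 + 11 + 2 \cdot 121\right) \left(-81\right) - 386 = \left(18 + 11 + 242\right) \left(-81\right) - 386 = 271 \left(-81\right) - 386 = -21951 - 386 = -22337$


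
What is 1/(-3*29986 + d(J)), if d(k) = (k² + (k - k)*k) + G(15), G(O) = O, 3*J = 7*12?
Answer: -1/89159 ≈ -1.1216e-5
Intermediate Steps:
J = 28 (J = (7*12)/3 = (⅓)*84 = 28)
d(k) = 15 + k² (d(k) = (k² + (k - k)*k) + 15 = (k² + 0*k) + 15 = (k² + 0) + 15 = k² + 15 = 15 + k²)
1/(-3*29986 + d(J)) = 1/(-3*29986 + (15 + 28²)) = 1/(-89958 + (15 + 784)) = 1/(-89958 + 799) = 1/(-89159) = -1/89159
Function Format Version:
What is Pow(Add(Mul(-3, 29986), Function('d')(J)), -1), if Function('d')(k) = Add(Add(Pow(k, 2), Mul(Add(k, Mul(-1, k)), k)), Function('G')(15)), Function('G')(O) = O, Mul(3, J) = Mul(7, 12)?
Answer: Rational(-1, 89159) ≈ -1.1216e-5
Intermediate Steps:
J = 28 (J = Mul(Rational(1, 3), Mul(7, 12)) = Mul(Rational(1, 3), 84) = 28)
Function('d')(k) = Add(15, Pow(k, 2)) (Function('d')(k) = Add(Add(Pow(k, 2), Mul(Add(k, Mul(-1, k)), k)), 15) = Add(Add(Pow(k, 2), Mul(0, k)), 15) = Add(Add(Pow(k, 2), 0), 15) = Add(Pow(k, 2), 15) = Add(15, Pow(k, 2)))
Pow(Add(Mul(-3, 29986), Function('d')(J)), -1) = Pow(Add(Mul(-3, 29986), Add(15, Pow(28, 2))), -1) = Pow(Add(-89958, Add(15, 784)), -1) = Pow(Add(-89958, 799), -1) = Pow(-89159, -1) = Rational(-1, 89159)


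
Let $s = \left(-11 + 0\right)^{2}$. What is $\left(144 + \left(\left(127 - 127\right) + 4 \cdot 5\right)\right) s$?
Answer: $19844$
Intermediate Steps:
$s = 121$ ($s = \left(-11\right)^{2} = 121$)
$\left(144 + \left(\left(127 - 127\right) + 4 \cdot 5\right)\right) s = \left(144 + \left(\left(127 - 127\right) + 4 \cdot 5\right)\right) 121 = \left(144 + \left(0 + 20\right)\right) 121 = \left(144 + 20\right) 121 = 164 \cdot 121 = 19844$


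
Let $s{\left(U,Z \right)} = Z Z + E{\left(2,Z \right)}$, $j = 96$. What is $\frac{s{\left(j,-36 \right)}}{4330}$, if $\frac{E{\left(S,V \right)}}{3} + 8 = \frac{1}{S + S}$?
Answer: $\frac{5091}{17320} \approx 0.29394$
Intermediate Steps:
$E{\left(S,V \right)} = -24 + \frac{3}{2 S}$ ($E{\left(S,V \right)} = -24 + \frac{3}{S + S} = -24 + \frac{3}{2 S}$)
$s{\left(U,Z \right)} = - \frac{93}{4} + Z^{2}$ ($s{\left(U,Z \right)} = Z Z - \left(24 - \frac{3}{2 \cdot 2}\right) = Z^{2} + \left(-24 + \frac{3}{2} \cdot \frac{1}{2}\right) = Z^{2} + \left(-24 + \frac{3}{4}\right) = Z^{2} - \frac{93}{4} = - \frac{93}{4} + Z^{2}$)
$\frac{s{\left(j,-36 \right)}}{4330} = \frac{- \frac{93}{4} + \left(-36\right)^{2}}{4330} = \left(- \frac{93}{4} + 1296\right) \frac{1}{4330} = \frac{5091}{4} \cdot \frac{1}{4330} = \frac{5091}{17320}$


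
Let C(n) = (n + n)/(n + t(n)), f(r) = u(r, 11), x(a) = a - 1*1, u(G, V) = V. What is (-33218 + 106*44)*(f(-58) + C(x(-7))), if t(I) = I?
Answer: -342648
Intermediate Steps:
x(a) = -1 + a (x(a) = a - 1 = -1 + a)
f(r) = 11
C(n) = 1 (C(n) = (n + n)/(n + n) = (2*n)/((2*n)) = (2*n)*(1/(2*n)) = 1)
(-33218 + 106*44)*(f(-58) + C(x(-7))) = (-33218 + 106*44)*(11 + 1) = (-33218 + 4664)*12 = -28554*12 = -342648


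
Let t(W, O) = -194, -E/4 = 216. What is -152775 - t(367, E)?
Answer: -152581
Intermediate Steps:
E = -864 (E = -4*216 = -864)
-152775 - t(367, E) = -152775 - 1*(-194) = -152775 + 194 = -152581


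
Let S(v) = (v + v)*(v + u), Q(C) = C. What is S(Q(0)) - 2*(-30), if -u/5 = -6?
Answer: 60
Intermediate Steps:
u = 30 (u = -5*(-6) = 30)
S(v) = 2*v*(30 + v) (S(v) = (v + v)*(v + 30) = (2*v)*(30 + v) = 2*v*(30 + v))
S(Q(0)) - 2*(-30) = 2*0*(30 + 0) - 2*(-30) = 2*0*30 + 60 = 0 + 60 = 60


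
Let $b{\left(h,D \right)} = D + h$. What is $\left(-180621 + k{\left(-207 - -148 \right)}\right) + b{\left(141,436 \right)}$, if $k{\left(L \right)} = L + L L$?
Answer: $-176622$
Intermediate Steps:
$k{\left(L \right)} = L + L^{2}$
$\left(-180621 + k{\left(-207 - -148 \right)}\right) + b{\left(141,436 \right)} = \left(-180621 + \left(-207 - -148\right) \left(1 - 59\right)\right) + \left(436 + 141\right) = \left(-180621 + \left(-207 + 148\right) \left(1 + \left(-207 + 148\right)\right)\right) + 577 = \left(-180621 - 59 \left(1 - 59\right)\right) + 577 = \left(-180621 - -3422\right) + 577 = \left(-180621 + 3422\right) + 577 = -177199 + 577 = -176622$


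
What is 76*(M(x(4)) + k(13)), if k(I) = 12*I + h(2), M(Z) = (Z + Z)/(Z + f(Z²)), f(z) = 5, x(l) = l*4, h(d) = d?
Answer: 254600/21 ≈ 12124.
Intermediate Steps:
x(l) = 4*l
M(Z) = 2*Z/(5 + Z) (M(Z) = (Z + Z)/(Z + 5) = (2*Z)/(5 + Z) = 2*Z/(5 + Z))
k(I) = 2 + 12*I (k(I) = 12*I + 2 = 2 + 12*I)
76*(M(x(4)) + k(13)) = 76*(2*(4*4)/(5 + 4*4) + (2 + 12*13)) = 76*(2*16/(5 + 16) + (2 + 156)) = 76*(2*16/21 + 158) = 76*(2*16*(1/21) + 158) = 76*(32/21 + 158) = 76*(3350/21) = 254600/21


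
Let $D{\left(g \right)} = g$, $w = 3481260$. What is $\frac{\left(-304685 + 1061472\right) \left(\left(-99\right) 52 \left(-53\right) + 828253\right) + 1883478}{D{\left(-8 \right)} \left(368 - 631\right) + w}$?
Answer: $\frac{833297778817}{3483364} \approx 2.3922 \cdot 10^{5}$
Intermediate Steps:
$\frac{\left(-304685 + 1061472\right) \left(\left(-99\right) 52 \left(-53\right) + 828253\right) + 1883478}{D{\left(-8 \right)} \left(368 - 631\right) + w} = \frac{\left(-304685 + 1061472\right) \left(\left(-99\right) 52 \left(-53\right) + 828253\right) + 1883478}{- 8 \left(368 - 631\right) + 3481260} = \frac{756787 \left(\left(-5148\right) \left(-53\right) + 828253\right) + 1883478}{\left(-8\right) \left(-263\right) + 3481260} = \frac{756787 \left(272844 + 828253\right) + 1883478}{2104 + 3481260} = \frac{756787 \cdot 1101097 + 1883478}{3483364} = \left(833295895339 + 1883478\right) \frac{1}{3483364} = 833297778817 \cdot \frac{1}{3483364} = \frac{833297778817}{3483364}$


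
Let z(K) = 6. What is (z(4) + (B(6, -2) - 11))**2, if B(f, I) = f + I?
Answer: 1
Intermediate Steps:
B(f, I) = I + f
(z(4) + (B(6, -2) - 11))**2 = (6 + ((-2 + 6) - 11))**2 = (6 + (4 - 11))**2 = (6 - 7)**2 = (-1)**2 = 1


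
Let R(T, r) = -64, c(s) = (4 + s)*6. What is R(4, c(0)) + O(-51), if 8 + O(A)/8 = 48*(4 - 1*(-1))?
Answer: 1792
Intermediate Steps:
c(s) = 24 + 6*s
O(A) = 1856 (O(A) = -64 + 8*(48*(4 - 1*(-1))) = -64 + 8*(48*(4 + 1)) = -64 + 8*(48*5) = -64 + 8*240 = -64 + 1920 = 1856)
R(4, c(0)) + O(-51) = -64 + 1856 = 1792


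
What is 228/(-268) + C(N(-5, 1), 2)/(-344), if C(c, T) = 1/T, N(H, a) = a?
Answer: -39283/46096 ≈ -0.85220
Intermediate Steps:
228/(-268) + C(N(-5, 1), 2)/(-344) = 228/(-268) + 1/(2*(-344)) = 228*(-1/268) + (½)*(-1/344) = -57/67 - 1/688 = -39283/46096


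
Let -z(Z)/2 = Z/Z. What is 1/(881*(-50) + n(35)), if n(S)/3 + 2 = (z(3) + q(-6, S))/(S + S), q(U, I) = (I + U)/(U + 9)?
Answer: -70/3083897 ≈ -2.2699e-5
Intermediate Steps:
z(Z) = -2 (z(Z) = -2*Z/Z = -2*1 = -2)
q(U, I) = (I + U)/(9 + U)
n(S) = -6 + 3*(-4 + S/3)/(2*S) (n(S) = -6 + 3*((-2 + (S - 6)/(9 - 6))/(S + S)) = -6 + 3*((-2 + (-6 + S)/3)/((2*S))) = -6 + 3*((-2 + (-6 + S)/3)*(1/(2*S))) = -6 + 3*((-2 + (-2 + S/3))*(1/(2*S))) = -6 + 3*((-4 + S/3)*(1/(2*S))) = -6 + 3*((-4 + S/3)/(2*S)) = -6 + 3*(-4 + S/3)/(2*S))
1/(881*(-50) + n(35)) = 1/(881*(-50) + (-11/2 - 6/35)) = 1/(-44050 + (-11/2 - 6*1/35)) = 1/(-44050 + (-11/2 - 6/35)) = 1/(-44050 - 397/70) = 1/(-3083897/70) = -70/3083897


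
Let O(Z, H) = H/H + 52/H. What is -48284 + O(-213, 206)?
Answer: -4973123/103 ≈ -48283.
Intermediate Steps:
O(Z, H) = 1 + 52/H
-48284 + O(-213, 206) = -48284 + (52 + 206)/206 = -48284 + (1/206)*258 = -48284 + 129/103 = -4973123/103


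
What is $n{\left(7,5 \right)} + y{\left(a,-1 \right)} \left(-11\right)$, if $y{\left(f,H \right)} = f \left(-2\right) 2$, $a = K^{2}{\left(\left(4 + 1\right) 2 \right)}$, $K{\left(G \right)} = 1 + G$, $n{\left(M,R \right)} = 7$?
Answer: $5331$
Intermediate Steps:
$a = 121$ ($a = \left(1 + \left(4 + 1\right) 2\right)^{2} = \left(1 + 5 \cdot 2\right)^{2} = \left(1 + 10\right)^{2} = 11^{2} = 121$)
$y{\left(f,H \right)} = - 4 f$ ($y{\left(f,H \right)} = - 2 f 2 = - 4 f$)
$n{\left(7,5 \right)} + y{\left(a,-1 \right)} \left(-11\right) = 7 + \left(-4\right) 121 \left(-11\right) = 7 - -5324 = 7 + 5324 = 5331$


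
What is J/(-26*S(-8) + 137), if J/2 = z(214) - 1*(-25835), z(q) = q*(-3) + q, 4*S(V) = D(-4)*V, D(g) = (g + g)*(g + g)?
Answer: 5646/385 ≈ 14.665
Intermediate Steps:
D(g) = 4*g² (D(g) = (2*g)*(2*g) = 4*g²)
S(V) = 16*V (S(V) = ((4*(-4)²)*V)/4 = ((4*16)*V)/4 = (64*V)/4 = 16*V)
z(q) = -2*q (z(q) = -3*q + q = -2*q)
J = 50814 (J = 2*(-2*214 - 1*(-25835)) = 2*(-428 + 25835) = 2*25407 = 50814)
J/(-26*S(-8) + 137) = 50814/(-416*(-8) + 137) = 50814/(-26*(-128) + 137) = 50814/(3328 + 137) = 50814/3465 = 50814*(1/3465) = 5646/385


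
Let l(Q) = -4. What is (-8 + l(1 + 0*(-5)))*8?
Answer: -96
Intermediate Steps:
(-8 + l(1 + 0*(-5)))*8 = (-8 - 4)*8 = -12*8 = -96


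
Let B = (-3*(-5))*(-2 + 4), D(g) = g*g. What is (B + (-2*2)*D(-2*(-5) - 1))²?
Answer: 86436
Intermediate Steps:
D(g) = g²
B = 30 (B = 15*2 = 30)
(B + (-2*2)*D(-2*(-5) - 1))² = (30 + (-2*2)*(-2*(-5) - 1)²)² = (30 - 4*(10 - 1)²)² = (30 - 4*9²)² = (30 - 4*81)² = (30 - 324)² = (-294)² = 86436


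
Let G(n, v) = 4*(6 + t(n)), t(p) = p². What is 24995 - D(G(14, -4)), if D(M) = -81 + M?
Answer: 24268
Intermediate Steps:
G(n, v) = 24 + 4*n² (G(n, v) = 4*(6 + n²) = 24 + 4*n²)
24995 - D(G(14, -4)) = 24995 - (-81 + (24 + 4*14²)) = 24995 - (-81 + (24 + 4*196)) = 24995 - (-81 + (24 + 784)) = 24995 - (-81 + 808) = 24995 - 1*727 = 24995 - 727 = 24268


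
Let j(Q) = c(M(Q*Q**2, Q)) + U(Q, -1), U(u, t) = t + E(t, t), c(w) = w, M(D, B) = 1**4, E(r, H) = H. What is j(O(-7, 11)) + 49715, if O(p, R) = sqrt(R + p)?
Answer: 49714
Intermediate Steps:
M(D, B) = 1
U(u, t) = 2*t (U(u, t) = t + t = 2*t)
j(Q) = -1 (j(Q) = 1 + 2*(-1) = 1 - 2 = -1)
j(O(-7, 11)) + 49715 = -1 + 49715 = 49714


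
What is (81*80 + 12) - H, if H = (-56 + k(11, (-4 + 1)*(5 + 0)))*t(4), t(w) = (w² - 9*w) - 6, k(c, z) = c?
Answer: 5322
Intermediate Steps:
t(w) = -6 + w² - 9*w
H = 1170 (H = (-56 + 11)*(-6 + 4² - 9*4) = -45*(-6 + 16 - 36) = -45*(-26) = 1170)
(81*80 + 12) - H = (81*80 + 12) - 1*1170 = (6480 + 12) - 1170 = 6492 - 1170 = 5322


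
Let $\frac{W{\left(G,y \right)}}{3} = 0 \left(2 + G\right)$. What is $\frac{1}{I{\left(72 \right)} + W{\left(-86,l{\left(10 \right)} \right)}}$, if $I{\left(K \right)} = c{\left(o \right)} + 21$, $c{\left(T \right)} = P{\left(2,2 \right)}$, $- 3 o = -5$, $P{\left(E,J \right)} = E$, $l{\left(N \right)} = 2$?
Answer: $\frac{1}{23} \approx 0.043478$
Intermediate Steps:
$o = \frac{5}{3}$ ($o = \left(- \frac{1}{3}\right) \left(-5\right) = \frac{5}{3} \approx 1.6667$)
$W{\left(G,y \right)} = 0$ ($W{\left(G,y \right)} = 3 \cdot 0 \left(2 + G\right) = 3 \cdot 0 = 0$)
$c{\left(T \right)} = 2$
$I{\left(K \right)} = 23$ ($I{\left(K \right)} = 2 + 21 = 23$)
$\frac{1}{I{\left(72 \right)} + W{\left(-86,l{\left(10 \right)} \right)}} = \frac{1}{23 + 0} = \frac{1}{23}$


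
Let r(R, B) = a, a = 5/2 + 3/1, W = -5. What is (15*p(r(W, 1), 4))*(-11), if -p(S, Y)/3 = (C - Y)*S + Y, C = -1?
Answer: -23265/2 ≈ -11633.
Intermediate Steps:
a = 11/2 (a = 5*(½) + 3*1 = 5/2 + 3 = 11/2 ≈ 5.5000)
r(R, B) = 11/2
p(S, Y) = -3*Y - 3*S*(-1 - Y) (p(S, Y) = -3*((-1 - Y)*S + Y) = -3*(S*(-1 - Y) + Y) = -3*(Y + S*(-1 - Y)) = -3*Y - 3*S*(-1 - Y))
(15*p(r(W, 1), 4))*(-11) = (15*(-3*4 + 3*(11/2) + 3*(11/2)*4))*(-11) = (15*(-12 + 33/2 + 66))*(-11) = (15*(141/2))*(-11) = (2115/2)*(-11) = -23265/2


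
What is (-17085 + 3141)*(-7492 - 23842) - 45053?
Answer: 436876243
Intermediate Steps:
(-17085 + 3141)*(-7492 - 23842) - 45053 = -13944*(-31334) - 45053 = 436921296 - 45053 = 436876243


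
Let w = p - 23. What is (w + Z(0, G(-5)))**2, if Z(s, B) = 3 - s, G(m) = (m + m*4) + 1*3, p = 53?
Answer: 1089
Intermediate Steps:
G(m) = 3 + 5*m (G(m) = (m + 4*m) + 3 = 5*m + 3 = 3 + 5*m)
w = 30 (w = 53 - 23 = 30)
(w + Z(0, G(-5)))**2 = (30 + (3 - 1*0))**2 = (30 + (3 + 0))**2 = (30 + 3)**2 = 33**2 = 1089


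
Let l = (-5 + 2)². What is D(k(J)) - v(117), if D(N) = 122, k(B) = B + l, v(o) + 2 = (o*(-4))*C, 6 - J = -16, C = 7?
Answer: 3400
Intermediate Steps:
J = 22 (J = 6 - 1*(-16) = 6 + 16 = 22)
v(o) = -2 - 28*o (v(o) = -2 + (o*(-4))*7 = -2 - 4*o*7 = -2 - 28*o)
l = 9 (l = (-3)² = 9)
k(B) = 9 + B (k(B) = B + 9 = 9 + B)
D(k(J)) - v(117) = 122 - (-2 - 28*117) = 122 - (-2 - 3276) = 122 - 1*(-3278) = 122 + 3278 = 3400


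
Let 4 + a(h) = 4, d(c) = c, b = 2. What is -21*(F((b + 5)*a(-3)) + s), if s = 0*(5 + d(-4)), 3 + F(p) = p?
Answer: 63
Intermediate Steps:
a(h) = 0 (a(h) = -4 + 4 = 0)
F(p) = -3 + p
s = 0 (s = 0*(5 - 4) = 0*1 = 0)
-21*(F((b + 5)*a(-3)) + s) = -21*((-3 + (2 + 5)*0) + 0) = -21*((-3 + 7*0) + 0) = -21*((-3 + 0) + 0) = -21*(-3 + 0) = -21*(-3) = 63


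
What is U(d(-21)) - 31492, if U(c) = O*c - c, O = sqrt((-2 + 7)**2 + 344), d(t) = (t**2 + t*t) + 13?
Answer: -32387 + 2685*sqrt(41) ≈ -15195.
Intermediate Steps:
d(t) = 13 + 2*t**2 (d(t) = (t**2 + t**2) + 13 = 2*t**2 + 13 = 13 + 2*t**2)
O = 3*sqrt(41) (O = sqrt(5**2 + 344) = sqrt(25 + 344) = sqrt(369) = 3*sqrt(41) ≈ 19.209)
U(c) = -c + 3*c*sqrt(41) (U(c) = (3*sqrt(41))*c - c = 3*c*sqrt(41) - c = -c + 3*c*sqrt(41))
U(d(-21)) - 31492 = (13 + 2*(-21)**2)*(-1 + 3*sqrt(41)) - 31492 = (13 + 2*441)*(-1 + 3*sqrt(41)) - 31492 = (13 + 882)*(-1 + 3*sqrt(41)) - 31492 = 895*(-1 + 3*sqrt(41)) - 31492 = (-895 + 2685*sqrt(41)) - 31492 = -32387 + 2685*sqrt(41)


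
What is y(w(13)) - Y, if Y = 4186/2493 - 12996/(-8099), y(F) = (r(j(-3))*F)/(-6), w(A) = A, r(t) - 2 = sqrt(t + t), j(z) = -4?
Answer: -153794939/20190807 - 13*I*sqrt(2)/3 ≈ -7.6171 - 6.1283*I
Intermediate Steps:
r(t) = 2 + sqrt(2)*sqrt(t) (r(t) = 2 + sqrt(t + t) = 2 + sqrt(2*t) = 2 + sqrt(2)*sqrt(t))
y(F) = -F*(2 + 2*I*sqrt(2))/6 (y(F) = ((2 + sqrt(2)*sqrt(-4))*F)/(-6) = ((2 + sqrt(2)*(2*I))*F)*(-1/6) = ((2 + 2*I*sqrt(2))*F)*(-1/6) = (F*(2 + 2*I*sqrt(2)))*(-1/6) = -F*(2 + 2*I*sqrt(2))/6)
Y = 66301442/20190807 (Y = 4186*(1/2493) - 12996*(-1/8099) = 4186/2493 + 12996/8099 = 66301442/20190807 ≈ 3.2837)
y(w(13)) - Y = -1/3*13*(1 + I*sqrt(2)) - 1*66301442/20190807 = (-13/3 - 13*I*sqrt(2)/3) - 66301442/20190807 = -153794939/20190807 - 13*I*sqrt(2)/3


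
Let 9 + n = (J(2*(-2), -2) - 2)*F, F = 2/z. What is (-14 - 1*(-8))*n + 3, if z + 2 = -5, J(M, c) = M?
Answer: 327/7 ≈ 46.714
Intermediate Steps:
z = -7 (z = -2 - 5 = -7)
F = -2/7 (F = 2/(-7) = 2*(-⅐) = -2/7 ≈ -0.28571)
n = -51/7 (n = -9 + (2*(-2) - 2)*(-2/7) = -9 + (-4 - 2)*(-2/7) = -9 - 6*(-2/7) = -9 + 12/7 = -51/7 ≈ -7.2857)
(-14 - 1*(-8))*n + 3 = (-14 - 1*(-8))*(-51/7) + 3 = (-14 + 8)*(-51/7) + 3 = -6*(-51/7) + 3 = 306/7 + 3 = 327/7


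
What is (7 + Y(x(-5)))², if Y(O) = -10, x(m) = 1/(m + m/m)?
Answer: 9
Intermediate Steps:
x(m) = 1/(1 + m) (x(m) = 1/(m + 1) = 1/(1 + m))
(7 + Y(x(-5)))² = (7 - 10)² = (-3)² = 9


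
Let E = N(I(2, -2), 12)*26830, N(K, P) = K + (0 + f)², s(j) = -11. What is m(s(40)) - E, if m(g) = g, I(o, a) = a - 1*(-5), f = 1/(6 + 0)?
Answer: -1462433/18 ≈ -81246.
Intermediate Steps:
f = ⅙ (f = 1/6 = ⅙ ≈ 0.16667)
I(o, a) = 5 + a (I(o, a) = a + 5 = 5 + a)
N(K, P) = 1/36 + K (N(K, P) = K + (0 + ⅙)² = K + (⅙)² = K + 1/36 = 1/36 + K)
E = 1462235/18 (E = (1/36 + (5 - 2))*26830 = (1/36 + 3)*26830 = (109/36)*26830 = 1462235/18 ≈ 81235.)
m(s(40)) - E = -11 - 1*1462235/18 = -11 - 1462235/18 = -1462433/18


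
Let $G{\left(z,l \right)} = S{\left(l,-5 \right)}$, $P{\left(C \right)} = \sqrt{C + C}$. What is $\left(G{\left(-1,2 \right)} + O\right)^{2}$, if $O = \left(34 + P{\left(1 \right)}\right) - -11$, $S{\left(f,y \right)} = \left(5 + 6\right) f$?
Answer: $\left(67 + \sqrt{2}\right)^{2} \approx 4680.5$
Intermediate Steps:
$P{\left(C \right)} = \sqrt{2} \sqrt{C}$ ($P{\left(C \right)} = \sqrt{2 C} = \sqrt{2} \sqrt{C}$)
$S{\left(f,y \right)} = 11 f$
$G{\left(z,l \right)} = 11 l$
$O = 45 + \sqrt{2}$ ($O = \left(34 + \sqrt{2} \sqrt{1}\right) - -11 = \left(34 + \sqrt{2} \cdot 1\right) + 11 = \left(34 + \sqrt{2}\right) + 11 = 45 + \sqrt{2} \approx 46.414$)
$\left(G{\left(-1,2 \right)} + O\right)^{2} = \left(11 \cdot 2 + \left(45 + \sqrt{2}\right)\right)^{2} = \left(22 + \left(45 + \sqrt{2}\right)\right)^{2} = \left(67 + \sqrt{2}\right)^{2}$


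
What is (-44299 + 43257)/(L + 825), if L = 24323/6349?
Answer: -3307829/2631124 ≈ -1.2572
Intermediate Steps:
L = 24323/6349 (L = 24323*(1/6349) = 24323/6349 ≈ 3.8310)
(-44299 + 43257)/(L + 825) = (-44299 + 43257)/(24323/6349 + 825) = -1042/5262248/6349 = -1042*6349/5262248 = -3307829/2631124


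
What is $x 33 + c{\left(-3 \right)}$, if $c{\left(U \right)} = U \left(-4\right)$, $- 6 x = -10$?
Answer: $67$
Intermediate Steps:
$x = \frac{5}{3}$ ($x = \left(- \frac{1}{6}\right) \left(-10\right) = \frac{5}{3} \approx 1.6667$)
$c{\left(U \right)} = - 4 U$
$x 33 + c{\left(-3 \right)} = \frac{5}{3} \cdot 33 - -12 = 55 + 12 = 67$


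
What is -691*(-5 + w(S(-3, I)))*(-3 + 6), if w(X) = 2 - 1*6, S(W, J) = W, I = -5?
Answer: 18657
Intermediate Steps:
w(X) = -4 (w(X) = 2 - 6 = -4)
-691*(-5 + w(S(-3, I)))*(-3 + 6) = -691*(-5 - 4)*(-3 + 6) = -(-6219)*3 = -691*(-27) = 18657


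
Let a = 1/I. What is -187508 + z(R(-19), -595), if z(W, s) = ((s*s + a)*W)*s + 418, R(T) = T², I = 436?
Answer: -33154742531535/436 ≈ -7.6043e+10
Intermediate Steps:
a = 1/436 ≈ 0.0022936
z(W, s) = 418 + W*s*(1/436 + s²) (z(W, s) = ((s*s + 1/436)*W)*s + 418 = ((s² + 1/436)*W)*s + 418 = ((1/436 + s²)*W)*s + 418 = (W*(1/436 + s²))*s + 418 = W*s*(1/436 + s²) + 418 = 418 + W*s*(1/436 + s²))
-187508 + z(R(-19), -595) = -187508 + (418 + (-19)²*(-595)³ + (1/436)*(-19)²*(-595)) = -187508 + (418 + 361*(-210644875) + (1/436)*361*(-595)) = -187508 + (418 - 76042799875 - 214795/436) = -187508 - 33154660778047/436 = -33154742531535/436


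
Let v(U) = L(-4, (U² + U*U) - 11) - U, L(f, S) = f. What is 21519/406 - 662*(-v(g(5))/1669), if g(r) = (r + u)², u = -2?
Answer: 32421175/677614 ≈ 47.846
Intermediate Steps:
g(r) = (-2 + r)² (g(r) = (r - 2)² = (-2 + r)²)
v(U) = -4 - U
21519/406 - 662*(-v(g(5))/1669) = 21519/406 - (2648/1669 + 662*(-2 + 5)²/1669) = 21519*(1/406) - 662/((-1669/(-4 - 1*3²))) = 21519/406 - 662/((-1669/(-4 - 1*9))) = 21519/406 - 662/((-1669/(-4 - 9))) = 21519/406 - 662/((-1669/(-13))) = 21519/406 - 662/((-1669*(-1/13))) = 21519/406 - 662/1669/13 = 21519/406 - 662*13/1669 = 21519/406 - 8606/1669 = 32421175/677614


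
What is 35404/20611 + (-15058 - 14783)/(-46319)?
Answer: 322132961/136382987 ≈ 2.3620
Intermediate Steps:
35404/20611 + (-15058 - 14783)/(-46319) = 35404*(1/20611) - 29841*(-1/46319) = 35404/20611 + 4263/6617 = 322132961/136382987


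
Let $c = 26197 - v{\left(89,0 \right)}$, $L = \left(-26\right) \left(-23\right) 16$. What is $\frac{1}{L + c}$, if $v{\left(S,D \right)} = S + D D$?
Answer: $\frac{1}{35676} \approx 2.803 \cdot 10^{-5}$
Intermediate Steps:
$L = 9568$ ($L = 598 \cdot 16 = 9568$)
$v{\left(S,D \right)} = S + D^{2}$
$c = 26108$ ($c = 26197 - \left(89 + 0^{2}\right) = 26197 - \left(89 + 0\right) = 26197 - 89 = 26108$)
$\frac{1}{L + c} = \frac{1}{9568 + 26108} = \frac{1}{35676}$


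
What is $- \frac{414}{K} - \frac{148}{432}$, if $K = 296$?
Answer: $- \frac{3479}{1998} \approx -1.7412$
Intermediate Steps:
$- \frac{414}{K} - \frac{148}{432} = - \frac{414}{296} - \frac{148}{432} = \left(-414\right) \frac{1}{296} - \frac{37}{108} = - \frac{207}{148} - \frac{37}{108} = - \frac{3479}{1998}$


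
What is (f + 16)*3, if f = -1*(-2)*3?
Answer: 66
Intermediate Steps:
f = 6 (f = 2*3 = 6)
(f + 16)*3 = (6 + 16)*3 = 22*3 = 66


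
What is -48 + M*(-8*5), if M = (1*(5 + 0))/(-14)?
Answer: -236/7 ≈ -33.714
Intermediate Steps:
M = -5/14 (M = (1*5)*(-1/14) = 5*(-1/14) = -5/14 ≈ -0.35714)
-48 + M*(-8*5) = -48 - (-20)*5/7 = -48 - 5/14*(-40) = -48 + 100/7 = -236/7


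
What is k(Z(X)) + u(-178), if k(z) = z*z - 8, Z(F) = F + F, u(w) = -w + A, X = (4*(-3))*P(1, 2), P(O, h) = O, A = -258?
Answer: 488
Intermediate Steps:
X = -12 (X = (4*(-3))*1 = -12*1 = -12)
u(w) = -258 - w (u(w) = -w - 258 = -258 - w)
Z(F) = 2*F
k(z) = -8 + z² (k(z) = z² - 8 = -8 + z²)
k(Z(X)) + u(-178) = (-8 + (2*(-12))²) + (-258 - 1*(-178)) = (-8 + (-24)²) + (-258 + 178) = (-8 + 576) - 80 = 568 - 80 = 488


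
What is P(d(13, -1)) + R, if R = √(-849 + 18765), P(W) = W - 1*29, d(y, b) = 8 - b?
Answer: -20 + 2*√4479 ≈ 113.85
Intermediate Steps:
P(W) = -29 + W (P(W) = W - 29 = -29 + W)
R = 2*√4479 (R = √17916 = 2*√4479 ≈ 133.85)
P(d(13, -1)) + R = (-29 + (8 - 1*(-1))) + 2*√4479 = (-29 + (8 + 1)) + 2*√4479 = (-29 + 9) + 2*√4479 = -20 + 2*√4479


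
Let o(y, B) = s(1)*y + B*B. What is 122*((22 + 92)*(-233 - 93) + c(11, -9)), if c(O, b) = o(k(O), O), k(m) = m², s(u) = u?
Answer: -4504484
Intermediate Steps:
o(y, B) = y + B² (o(y, B) = 1*y + B*B = y + B²)
c(O, b) = 2*O² (c(O, b) = O² + O² = 2*O²)
122*((22 + 92)*(-233 - 93) + c(11, -9)) = 122*((22 + 92)*(-233 - 93) + 2*11²) = 122*(114*(-326) + 2*121) = 122*(-37164 + 242) = 122*(-36922) = -4504484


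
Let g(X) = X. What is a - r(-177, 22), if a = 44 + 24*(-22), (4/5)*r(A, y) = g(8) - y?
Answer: -933/2 ≈ -466.50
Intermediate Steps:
r(A, y) = 10 - 5*y/4 (r(A, y) = 5*(8 - y)/4 = 10 - 5*y/4)
a = -484 (a = 44 - 528 = -484)
a - r(-177, 22) = -484 - (10 - 5/4*22) = -484 - (10 - 55/2) = -484 - 1*(-35/2) = -484 + 35/2 = -933/2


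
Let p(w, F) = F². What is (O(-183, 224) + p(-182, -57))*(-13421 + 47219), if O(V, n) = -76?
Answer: 107241054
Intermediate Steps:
(O(-183, 224) + p(-182, -57))*(-13421 + 47219) = (-76 + (-57)²)*(-13421 + 47219) = (-76 + 3249)*33798 = 3173*33798 = 107241054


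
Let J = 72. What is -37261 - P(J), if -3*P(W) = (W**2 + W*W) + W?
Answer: -33781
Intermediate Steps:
P(W) = -2*W**2/3 - W/3 (P(W) = -((W**2 + W*W) + W)/3 = -((W**2 + W**2) + W)/3 = -(2*W**2 + W)/3 = -(W + 2*W**2)/3 = -2*W**2/3 - W/3)
-37261 - P(J) = -37261 - (-1)*72*(1 + 2*72)/3 = -37261 - (-1)*72*(1 + 144)/3 = -37261 - (-1)*72*145/3 = -37261 - 1*(-3480) = -37261 + 3480 = -33781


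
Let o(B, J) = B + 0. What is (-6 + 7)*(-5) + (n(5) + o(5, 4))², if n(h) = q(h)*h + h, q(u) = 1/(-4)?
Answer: 1145/16 ≈ 71.563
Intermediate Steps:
q(u) = -¼
n(h) = 3*h/4 (n(h) = -h/4 + h = 3*h/4)
o(B, J) = B
(-6 + 7)*(-5) + (n(5) + o(5, 4))² = (-6 + 7)*(-5) + ((¾)*5 + 5)² = 1*(-5) + (15/4 + 5)² = -5 + (35/4)² = -5 + 1225/16 = 1145/16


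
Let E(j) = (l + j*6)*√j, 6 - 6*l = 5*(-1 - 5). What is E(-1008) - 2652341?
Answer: -2652341 - 72504*I*√7 ≈ -2.6523e+6 - 1.9183e+5*I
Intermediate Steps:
l = 6 (l = 1 - 5*(-1 - 5)/6 = 1 - 5*(-6)/6 = 1 - ⅙*(-30) = 1 + 5 = 6)
E(j) = √j*(6 + 6*j) (E(j) = (6 + j*6)*√j = (6 + 6*j)*√j = √j*(6 + 6*j))
E(-1008) - 2652341 = 6*√(-1008)*(1 - 1008) - 2652341 = 6*(12*I*√7)*(-1007) - 2652341 = -72504*I*√7 - 2652341 = -2652341 - 72504*I*√7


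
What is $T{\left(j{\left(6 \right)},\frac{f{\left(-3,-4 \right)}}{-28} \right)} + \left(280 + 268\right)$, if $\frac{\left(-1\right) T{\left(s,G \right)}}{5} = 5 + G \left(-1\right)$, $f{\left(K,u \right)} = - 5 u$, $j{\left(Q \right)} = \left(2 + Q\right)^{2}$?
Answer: $\frac{3636}{7} \approx 519.43$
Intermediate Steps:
$T{\left(s,G \right)} = -25 + 5 G$ ($T{\left(s,G \right)} = - 5 \left(5 + G \left(-1\right)\right) = - 5 \left(5 - G\right) = -25 + 5 G$)
$T{\left(j{\left(6 \right)},\frac{f{\left(-3,-4 \right)}}{-28} \right)} + \left(280 + 268\right) = \left(-25 + 5 \frac{\left(-5\right) \left(-4\right)}{-28}\right) + \left(280 + 268\right) = \left(-25 + 5 \cdot 20 \left(- \frac{1}{28}\right)\right) + 548 = \left(-25 + 5 \left(- \frac{5}{7}\right)\right) + 548 = \left(-25 - \frac{25}{7}\right) + 548 = - \frac{200}{7} + 548 = \frac{3636}{7}$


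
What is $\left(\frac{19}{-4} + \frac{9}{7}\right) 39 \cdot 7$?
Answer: $- \frac{3783}{4} \approx -945.75$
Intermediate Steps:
$\left(\frac{19}{-4} + \frac{9}{7}\right) 39 \cdot 7 = \left(19 \left(- \frac{1}{4}\right) + 9 \cdot \frac{1}{7}\right) 39 \cdot 7 = \left(- \frac{19}{4} + \frac{9}{7}\right) 39 \cdot 7 = \left(- \frac{97}{28}\right) 39 \cdot 7 = \left(- \frac{3783}{28}\right) 7 = - \frac{3783}{4}$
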